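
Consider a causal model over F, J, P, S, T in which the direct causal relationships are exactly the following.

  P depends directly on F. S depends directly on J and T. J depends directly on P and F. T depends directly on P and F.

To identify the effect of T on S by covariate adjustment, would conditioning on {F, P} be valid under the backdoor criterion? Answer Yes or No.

Yes

Backdoor paths from T to S (paths whose first edge points into T):
  P1: T <- F -> P -> J -> S
  P2: T <- F -> J -> S
  P3: T <- P <- F -> J -> S
  P4: T <- P -> J -> S
Condition 1 (no descendant of T in the set): holds — descendants of T are {S}; none are in {F, P}.
Condition 2 (every backdoor path blocked by {F, P}):
  P1: blocked at fork node F ∈ conditioning set.
  P2: blocked at fork node F ∈ conditioning set.
  P3: blocked at chain node P ∈ conditioning set.
  P4: blocked at fork node P ∈ conditioning set.
{F, P} satisfies the backdoor criterion.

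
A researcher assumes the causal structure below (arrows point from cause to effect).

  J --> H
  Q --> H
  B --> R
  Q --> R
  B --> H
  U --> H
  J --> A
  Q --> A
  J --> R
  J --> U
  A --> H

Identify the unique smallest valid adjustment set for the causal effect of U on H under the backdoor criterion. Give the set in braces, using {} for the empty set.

Variables eligible for adjustment (non-descendants of U, excluding U and H): {A, B, J, Q, R}.
Backdoor paths from U to H:
  P1: U <- J -> R <- B -> H
  P2: U <- J -> R <- Q -> A -> H
  P3: U <- J -> R <- Q -> H
  P4: U <- J -> A <- Q -> R <- B -> H
  P5: U <- J -> A <- Q -> H
  P6: U <- J -> A -> H
  P7: U <- J -> H
The empty set is not sufficient: P6 (U <- J -> A -> H) has no collider blocking it and no conditioned non-collider, so it is open.
Try {J}:
  P1: blocked at fork node J ∈ conditioning set.
  P2: blocked at fork node J ∈ conditioning set.
  P3: blocked at fork node J ∈ conditioning set.
  P4: blocked at fork node J ∈ conditioning set.
  P5: blocked at fork node J ∈ conditioning set.
  P6: blocked at fork node J ∈ conditioning set.
  P7: blocked at fork node J ∈ conditioning set.
{J} contains no descendant of U and blocks every backdoor path.
No other singleton works — e.g. {B} leaves P6 open — so {J} is the unique smallest valid adjustment set.

{J}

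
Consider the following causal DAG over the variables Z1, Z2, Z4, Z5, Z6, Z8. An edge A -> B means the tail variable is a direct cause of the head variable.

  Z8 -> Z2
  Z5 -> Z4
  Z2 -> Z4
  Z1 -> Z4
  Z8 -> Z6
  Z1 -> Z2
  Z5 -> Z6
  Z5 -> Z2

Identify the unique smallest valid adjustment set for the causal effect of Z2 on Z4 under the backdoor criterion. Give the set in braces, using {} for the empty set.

Variables eligible for adjustment (non-descendants of Z2, excluding Z2 and Z4): {Z1, Z5, Z6, Z8}.
Backdoor paths from Z2 to Z4:
  P1: Z2 <- Z5 -> Z4
  P2: Z2 <- Z1 -> Z4
  P3: Z2 <- Z8 -> Z6 <- Z5 -> Z4
The empty set is not sufficient: P1 (Z2 <- Z5 -> Z4) has no collider blocking it and no conditioned non-collider, so it is open.
Try {Z1, Z5}:
  P1: blocked at fork node Z5 ∈ conditioning set.
  P2: blocked at fork node Z1 ∈ conditioning set.
  P3: blocked at collider Z6 (neither it nor any descendant is in the conditioning set).
{Z1, Z5} contains no descendant of Z2 and blocks every backdoor path.
Every element of {Z1, Z5} is needed (dropping Z1 leaves P2 open; dropping Z5 leaves P1 open), so no proper subset is valid.
Among all size-2 subsets of the eligible variables, only {Z1, Z5} blocks every backdoor path, so it is the unique smallest valid adjustment set.

{Z1, Z5}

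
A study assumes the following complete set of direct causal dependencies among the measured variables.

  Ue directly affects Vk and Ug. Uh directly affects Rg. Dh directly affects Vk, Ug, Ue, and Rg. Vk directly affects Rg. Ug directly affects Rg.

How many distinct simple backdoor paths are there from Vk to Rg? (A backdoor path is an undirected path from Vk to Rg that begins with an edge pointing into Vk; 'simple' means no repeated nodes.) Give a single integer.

A backdoor path from Vk to Rg is any simple undirected path whose first edge points into Vk (i.e. leaves Vk via a parent).
Parents of Vk: {Dh, Ue}.
Enumerating:
  P1: Vk <- Dh -> Ue -> Ug -> Rg
  P2: Vk <- Dh -> Ug -> Rg
  P3: Vk <- Dh -> Rg
  P4: Vk <- Ue <- Dh -> Ug -> Rg
  P5: Vk <- Ue <- Dh -> Rg
  P6: Vk <- Ue -> Ug <- Dh -> Rg
  P7: Vk <- Ue -> Ug -> Rg
That exhausts the simple backdoor paths. Count: 7.

7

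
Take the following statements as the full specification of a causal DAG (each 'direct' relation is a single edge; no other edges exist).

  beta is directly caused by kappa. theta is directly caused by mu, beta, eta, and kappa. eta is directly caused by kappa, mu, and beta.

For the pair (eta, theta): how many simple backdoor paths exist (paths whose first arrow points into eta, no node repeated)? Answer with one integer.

5

A backdoor path from eta to theta is any simple undirected path whose first edge points into eta (i.e. leaves eta via a parent).
Parents of eta: {beta, kappa, mu}.
Enumerating:
  P1: eta <- mu -> theta
  P2: eta <- kappa -> beta -> theta
  P3: eta <- kappa -> theta
  P4: eta <- beta <- kappa -> theta
  P5: eta <- beta -> theta
That exhausts the simple backdoor paths. Count: 5.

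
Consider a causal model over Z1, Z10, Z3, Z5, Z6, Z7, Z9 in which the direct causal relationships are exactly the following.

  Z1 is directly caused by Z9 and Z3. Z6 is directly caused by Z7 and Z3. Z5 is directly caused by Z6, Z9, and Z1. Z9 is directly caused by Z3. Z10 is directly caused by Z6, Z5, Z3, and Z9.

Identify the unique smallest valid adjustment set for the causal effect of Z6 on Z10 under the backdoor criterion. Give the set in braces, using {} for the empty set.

Variables eligible for adjustment (non-descendants of Z6, excluding Z6 and Z10): {Z1, Z3, Z7, Z9}.
Backdoor paths from Z6 to Z10:
  P1: Z6 <- Z3 -> Z9 -> Z1 -> Z5 -> Z10
  P2: Z6 <- Z3 -> Z9 -> Z5 -> Z10
  P3: Z6 <- Z3 -> Z9 -> Z10
  P4: Z6 <- Z3 -> Z1 <- Z9 -> Z5 -> Z10
  P5: Z6 <- Z3 -> Z1 <- Z9 -> Z10
  P6: Z6 <- Z3 -> Z1 -> Z5 <- Z9 -> Z10
  P7: Z6 <- Z3 -> Z1 -> Z5 -> Z10
  P8: Z6 <- Z3 -> Z10
The empty set is not sufficient: P1 (Z6 <- Z3 -> Z9 -> Z1 -> Z5 -> Z10) has no collider blocking it and no conditioned non-collider, so it is open.
Try {Z3}:
  P1: blocked at fork node Z3 ∈ conditioning set.
  P2: blocked at fork node Z3 ∈ conditioning set.
  P3: blocked at fork node Z3 ∈ conditioning set.
  P4: blocked at fork node Z3 ∈ conditioning set.
  P5: blocked at fork node Z3 ∈ conditioning set.
  P6: blocked at fork node Z3 ∈ conditioning set.
  P7: blocked at fork node Z3 ∈ conditioning set.
  P8: blocked at fork node Z3 ∈ conditioning set.
{Z3} contains no descendant of Z6 and blocks every backdoor path.
No other singleton works — e.g. {Z9} leaves P7 open — so {Z3} is the unique smallest valid adjustment set.

{Z3}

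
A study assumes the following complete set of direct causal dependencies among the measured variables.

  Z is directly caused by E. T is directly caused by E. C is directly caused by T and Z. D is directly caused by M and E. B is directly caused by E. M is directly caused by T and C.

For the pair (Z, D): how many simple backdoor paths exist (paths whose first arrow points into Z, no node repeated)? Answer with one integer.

A backdoor path from Z to D is any simple undirected path whose first edge points into Z (i.e. leaves Z via a parent).
Parents of Z: {E}.
Enumerating:
  P1: Z <- E -> T -> C -> M -> D
  P2: Z <- E -> T -> M -> D
  P3: Z <- E -> D
That exhausts the simple backdoor paths. Count: 3.

3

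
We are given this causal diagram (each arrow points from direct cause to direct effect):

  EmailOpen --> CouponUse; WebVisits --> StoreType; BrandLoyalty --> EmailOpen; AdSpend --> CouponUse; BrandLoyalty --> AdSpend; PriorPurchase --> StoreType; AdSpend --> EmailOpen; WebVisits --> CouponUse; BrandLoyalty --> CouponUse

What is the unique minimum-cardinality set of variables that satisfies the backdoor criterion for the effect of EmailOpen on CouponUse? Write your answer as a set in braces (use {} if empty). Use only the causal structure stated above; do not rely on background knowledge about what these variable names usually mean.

Variables eligible for adjustment (non-descendants of EmailOpen, excluding EmailOpen and CouponUse): {AdSpend, BrandLoyalty, PriorPurchase, StoreType, WebVisits}.
Backdoor paths from EmailOpen to CouponUse:
  P1: EmailOpen <- BrandLoyalty -> AdSpend -> CouponUse
  P2: EmailOpen <- BrandLoyalty -> CouponUse
  P3: EmailOpen <- AdSpend <- BrandLoyalty -> CouponUse
  P4: EmailOpen <- AdSpend -> CouponUse
The empty set is not sufficient: P1 (EmailOpen <- BrandLoyalty -> AdSpend -> CouponUse) has no collider blocking it and no conditioned non-collider, so it is open.
Try {AdSpend, BrandLoyalty}:
  P1: blocked at fork node BrandLoyalty ∈ conditioning set.
  P2: blocked at fork node BrandLoyalty ∈ conditioning set.
  P3: blocked at chain node AdSpend ∈ conditioning set.
  P4: blocked at fork node AdSpend ∈ conditioning set.
{AdSpend, BrandLoyalty} contains no descendant of EmailOpen and blocks every backdoor path.
Every element of {AdSpend, BrandLoyalty} is needed (dropping AdSpend leaves P4 open; dropping BrandLoyalty leaves P2 open), so no proper subset is valid.
Among all size-2 subsets of the eligible variables, only {AdSpend, BrandLoyalty} blocks every backdoor path, so it is the unique smallest valid adjustment set.

{AdSpend, BrandLoyalty}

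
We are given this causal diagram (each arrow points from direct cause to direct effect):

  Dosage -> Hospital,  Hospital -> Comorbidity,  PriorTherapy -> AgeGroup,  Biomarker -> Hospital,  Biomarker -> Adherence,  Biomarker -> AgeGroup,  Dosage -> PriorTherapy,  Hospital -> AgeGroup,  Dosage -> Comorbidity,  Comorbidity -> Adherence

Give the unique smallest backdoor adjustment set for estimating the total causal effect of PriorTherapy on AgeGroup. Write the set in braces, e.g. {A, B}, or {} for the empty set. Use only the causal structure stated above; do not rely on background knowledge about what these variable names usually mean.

{Dosage}

Variables eligible for adjustment (non-descendants of PriorTherapy, excluding PriorTherapy and AgeGroup): {Adherence, Biomarker, Comorbidity, Dosage, Hospital}.
Backdoor paths from PriorTherapy to AgeGroup:
  P1: PriorTherapy <- Dosage -> Hospital <- Biomarker -> AgeGroup
  P2: PriorTherapy <- Dosage -> Hospital -> AgeGroup
  P3: PriorTherapy <- Dosage -> Hospital -> Comorbidity -> Adherence <- Biomarker -> AgeGroup
  P4: PriorTherapy <- Dosage -> Comorbidity <- Hospital <- Biomarker -> AgeGroup
  P5: PriorTherapy <- Dosage -> Comorbidity <- Hospital -> AgeGroup
  P6: PriorTherapy <- Dosage -> Comorbidity -> Adherence <- Biomarker -> Hospital -> AgeGroup
  P7: PriorTherapy <- Dosage -> Comorbidity -> Adherence <- Biomarker -> AgeGroup
The empty set is not sufficient: P2 (PriorTherapy <- Dosage -> Hospital -> AgeGroup) has no collider blocking it and no conditioned non-collider, so it is open.
Try {Dosage}:
  P1: blocked at fork node Dosage ∈ conditioning set.
  P2: blocked at fork node Dosage ∈ conditioning set.
  P3: blocked at fork node Dosage ∈ conditioning set.
  P4: blocked at fork node Dosage ∈ conditioning set.
  P5: blocked at fork node Dosage ∈ conditioning set.
  P6: blocked at fork node Dosage ∈ conditioning set.
  P7: blocked at fork node Dosage ∈ conditioning set.
{Dosage} contains no descendant of PriorTherapy and blocks every backdoor path.
No other singleton works — e.g. {Biomarker} leaves P2 open — so {Dosage} is the unique smallest valid adjustment set.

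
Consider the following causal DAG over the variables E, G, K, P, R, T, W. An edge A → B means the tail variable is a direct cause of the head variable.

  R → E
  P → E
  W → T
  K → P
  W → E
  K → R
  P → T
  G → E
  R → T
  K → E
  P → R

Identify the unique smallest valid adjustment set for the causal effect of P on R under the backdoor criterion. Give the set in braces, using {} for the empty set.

{K}

Variables eligible for adjustment (non-descendants of P, excluding P and R): {G, K, W}.
Backdoor paths from P to R:
  P1: P <- K -> R
  P2: P <- K -> E <- W -> T <- R
  P3: P <- K -> E <- R
The empty set is not sufficient: P1 (P <- K -> R) has no collider blocking it and no conditioned non-collider, so it is open.
Try {K}:
  P1: blocked at fork node K ∈ conditioning set.
  P2: blocked at fork node K ∈ conditioning set.
  P3: blocked at fork node K ∈ conditioning set.
{K} contains no descendant of P and blocks every backdoor path.
No other singleton works — e.g. {W} leaves P1 open — so {K} is the unique smallest valid adjustment set.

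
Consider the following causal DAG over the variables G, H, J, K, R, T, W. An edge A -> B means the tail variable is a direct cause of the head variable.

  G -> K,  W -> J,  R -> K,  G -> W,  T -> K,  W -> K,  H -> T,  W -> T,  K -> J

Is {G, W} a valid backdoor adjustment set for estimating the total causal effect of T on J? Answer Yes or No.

Backdoor paths from T to J (paths whose first edge points into T):
  P1: T <- W <- G -> K -> J
  P2: T <- W -> K -> J
  P3: T <- W -> J
Condition 1 (no descendant of T in the set): holds — descendants of T are {J, K}; none are in {G, W}.
Condition 2 (every backdoor path blocked by {G, W}):
  P1: blocked at chain node W ∈ conditioning set.
  P2: blocked at fork node W ∈ conditioning set.
  P3: blocked at fork node W ∈ conditioning set.
{G, W} satisfies the backdoor criterion.

Yes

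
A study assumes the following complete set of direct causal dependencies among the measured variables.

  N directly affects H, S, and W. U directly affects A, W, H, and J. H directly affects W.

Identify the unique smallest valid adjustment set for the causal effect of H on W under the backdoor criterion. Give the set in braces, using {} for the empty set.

Variables eligible for adjustment (non-descendants of H, excluding H and W): {A, J, N, S, U}.
Backdoor paths from H to W:
  P1: H <- N -> W
  P2: H <- U -> W
The empty set is not sufficient: P1 (H <- N -> W) has no collider blocking it and no conditioned non-collider, so it is open.
Try {N, U}:
  P1: blocked at fork node N ∈ conditioning set.
  P2: blocked at fork node U ∈ conditioning set.
{N, U} contains no descendant of H and blocks every backdoor path.
Every element of {N, U} is needed (dropping N leaves P1 open; dropping U leaves P2 open), so no proper subset is valid.
Among all size-2 subsets of the eligible variables, only {N, U} blocks every backdoor path, so it is the unique smallest valid adjustment set.

{N, U}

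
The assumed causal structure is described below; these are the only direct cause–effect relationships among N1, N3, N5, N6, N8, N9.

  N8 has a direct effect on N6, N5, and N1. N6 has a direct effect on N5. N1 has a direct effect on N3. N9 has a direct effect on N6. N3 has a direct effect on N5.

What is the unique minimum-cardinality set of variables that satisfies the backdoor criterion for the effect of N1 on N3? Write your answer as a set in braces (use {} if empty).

Variables eligible for adjustment (non-descendants of N1, excluding N1 and N3): {N6, N8, N9}.
Backdoor paths from N1 to N3:
  P1: N1 <- N8 -> N6 -> N5 <- N3
  P2: N1 <- N8 -> N5 <- N3
Each backdoor path contains an unconditioned collider, so every path is already blocked with the empty conditioning set:
  P1: blocked at collider N5 (neither it nor any descendant is in the conditioning set).
  P2: blocked at collider N5 (neither it nor any descendant is in the conditioning set).
The empty set is therefore the unique smallest valid set.

{}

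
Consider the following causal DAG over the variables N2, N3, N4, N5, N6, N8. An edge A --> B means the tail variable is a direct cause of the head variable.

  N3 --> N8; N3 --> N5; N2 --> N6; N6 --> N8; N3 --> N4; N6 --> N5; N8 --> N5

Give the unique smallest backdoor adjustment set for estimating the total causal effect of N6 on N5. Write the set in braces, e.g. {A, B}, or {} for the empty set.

Variables eligible for adjustment (non-descendants of N6, excluding N6 and N5): {N2, N3, N4}.
Backdoor paths from N6 to N5:
  (none)
With no backdoor paths the empty set already satisfies the criterion, and it is trivially minimal.

{}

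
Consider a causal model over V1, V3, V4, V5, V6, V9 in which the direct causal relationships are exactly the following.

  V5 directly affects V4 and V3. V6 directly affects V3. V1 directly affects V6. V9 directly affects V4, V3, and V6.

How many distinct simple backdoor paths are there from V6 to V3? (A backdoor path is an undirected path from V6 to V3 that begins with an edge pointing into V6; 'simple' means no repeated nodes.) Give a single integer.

2

A backdoor path from V6 to V3 is any simple undirected path whose first edge points into V6 (i.e. leaves V6 via a parent).
Parents of V6: {V1, V9}.
Enumerating:
  P1: V6 <- V9 -> V4 <- V5 -> V3
  P2: V6 <- V9 -> V3
That exhausts the simple backdoor paths. Count: 2.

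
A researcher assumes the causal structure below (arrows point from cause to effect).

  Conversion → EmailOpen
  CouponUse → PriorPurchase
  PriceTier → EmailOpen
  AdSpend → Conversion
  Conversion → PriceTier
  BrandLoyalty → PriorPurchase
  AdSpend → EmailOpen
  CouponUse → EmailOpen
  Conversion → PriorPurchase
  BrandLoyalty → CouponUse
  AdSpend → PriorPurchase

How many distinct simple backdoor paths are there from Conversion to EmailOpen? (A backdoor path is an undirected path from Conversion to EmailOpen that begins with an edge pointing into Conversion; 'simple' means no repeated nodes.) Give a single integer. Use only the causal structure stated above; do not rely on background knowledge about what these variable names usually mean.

3

A backdoor path from Conversion to EmailOpen is any simple undirected path whose first edge points into Conversion (i.e. leaves Conversion via a parent).
Parents of Conversion: {AdSpend}.
Enumerating:
  P1: Conversion <- AdSpend -> PriorPurchase <- BrandLoyalty -> CouponUse -> EmailOpen
  P2: Conversion <- AdSpend -> PriorPurchase <- CouponUse -> EmailOpen
  P3: Conversion <- AdSpend -> EmailOpen
That exhausts the simple backdoor paths. Count: 3.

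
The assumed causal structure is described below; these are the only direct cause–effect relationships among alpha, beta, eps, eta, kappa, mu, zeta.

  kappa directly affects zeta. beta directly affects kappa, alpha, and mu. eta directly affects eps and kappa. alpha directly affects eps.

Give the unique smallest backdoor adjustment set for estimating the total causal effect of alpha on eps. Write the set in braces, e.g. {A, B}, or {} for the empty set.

Variables eligible for adjustment (non-descendants of alpha, excluding alpha and eps): {beta, eta, kappa, mu, zeta}.
Backdoor paths from alpha to eps:
  P1: alpha <- beta -> kappa <- eta -> eps
Each backdoor path contains an unconditioned collider, so every path is already blocked with the empty conditioning set:
  P1: blocked at collider kappa (neither it nor any descendant is in the conditioning set).
The empty set is therefore the unique smallest valid set.

{}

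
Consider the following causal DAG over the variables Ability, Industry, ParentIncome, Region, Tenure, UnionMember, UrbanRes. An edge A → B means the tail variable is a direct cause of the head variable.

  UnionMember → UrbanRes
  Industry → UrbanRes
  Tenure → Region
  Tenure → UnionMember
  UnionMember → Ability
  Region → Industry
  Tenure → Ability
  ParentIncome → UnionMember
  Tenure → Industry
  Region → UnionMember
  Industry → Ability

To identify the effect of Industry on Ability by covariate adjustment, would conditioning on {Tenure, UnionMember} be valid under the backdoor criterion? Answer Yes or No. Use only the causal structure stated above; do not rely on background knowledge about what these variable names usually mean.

Backdoor paths from Industry to Ability (paths whose first edge points into Industry):
  P1: Industry <- Tenure -> Region -> UnionMember -> Ability
  P2: Industry <- Tenure -> UnionMember -> Ability
  P3: Industry <- Tenure -> Ability
  P4: Industry <- Region <- Tenure -> UnionMember -> Ability
  P5: Industry <- Region <- Tenure -> Ability
  P6: Industry <- Region -> UnionMember <- Tenure -> Ability
  P7: Industry <- Region -> UnionMember -> Ability
Condition 1 (no descendant of Industry in the set): holds — descendants of Industry are {Ability, UrbanRes}; none are in {Tenure, UnionMember}.
Condition 2 (every backdoor path blocked by {Tenure, UnionMember}):
  P1: blocked at fork node Tenure ∈ conditioning set.
  P2: blocked at fork node Tenure ∈ conditioning set.
  P3: blocked at fork node Tenure ∈ conditioning set.
  P4: blocked at fork node Tenure ∈ conditioning set.
  P5: blocked at fork node Tenure ∈ conditioning set.
  P6: blocked at fork node Tenure ∈ conditioning set.
  P7: blocked at chain node UnionMember ∈ conditioning set.
{Tenure, UnionMember} satisfies the backdoor criterion.

Yes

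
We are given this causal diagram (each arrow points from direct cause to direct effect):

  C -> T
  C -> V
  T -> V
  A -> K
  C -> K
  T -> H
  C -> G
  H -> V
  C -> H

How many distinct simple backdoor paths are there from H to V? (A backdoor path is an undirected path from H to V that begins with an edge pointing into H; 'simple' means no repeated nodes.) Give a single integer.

4

A backdoor path from H to V is any simple undirected path whose first edge points into H (i.e. leaves H via a parent).
Parents of H: {C, T}.
Enumerating:
  P1: H <- C -> T -> V
  P2: H <- C -> V
  P3: H <- T <- C -> V
  P4: H <- T -> V
That exhausts the simple backdoor paths. Count: 4.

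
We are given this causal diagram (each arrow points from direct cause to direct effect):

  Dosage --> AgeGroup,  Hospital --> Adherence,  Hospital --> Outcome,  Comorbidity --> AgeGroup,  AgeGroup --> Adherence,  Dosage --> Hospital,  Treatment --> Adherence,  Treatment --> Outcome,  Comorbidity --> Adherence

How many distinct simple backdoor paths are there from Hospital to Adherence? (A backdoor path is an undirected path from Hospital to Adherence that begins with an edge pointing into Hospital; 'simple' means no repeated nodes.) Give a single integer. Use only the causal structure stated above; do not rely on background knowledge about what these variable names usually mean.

2

A backdoor path from Hospital to Adherence is any simple undirected path whose first edge points into Hospital (i.e. leaves Hospital via a parent).
Parents of Hospital: {Dosage}.
Enumerating:
  P1: Hospital <- Dosage -> AgeGroup <- Comorbidity -> Adherence
  P2: Hospital <- Dosage -> AgeGroup -> Adherence
That exhausts the simple backdoor paths. Count: 2.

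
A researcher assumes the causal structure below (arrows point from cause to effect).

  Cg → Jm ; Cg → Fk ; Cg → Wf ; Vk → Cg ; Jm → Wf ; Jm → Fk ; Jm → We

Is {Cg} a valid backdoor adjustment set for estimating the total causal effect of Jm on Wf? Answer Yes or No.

Yes

Backdoor paths from Jm to Wf (paths whose first edge points into Jm):
  P1: Jm <- Cg -> Wf
Condition 1 (no descendant of Jm in the set): holds — descendants of Jm are {Fk, We, Wf}; none are in {Cg}.
Condition 2 (every backdoor path blocked by {Cg}):
  P1: blocked at fork node Cg ∈ conditioning set.
{Cg} satisfies the backdoor criterion.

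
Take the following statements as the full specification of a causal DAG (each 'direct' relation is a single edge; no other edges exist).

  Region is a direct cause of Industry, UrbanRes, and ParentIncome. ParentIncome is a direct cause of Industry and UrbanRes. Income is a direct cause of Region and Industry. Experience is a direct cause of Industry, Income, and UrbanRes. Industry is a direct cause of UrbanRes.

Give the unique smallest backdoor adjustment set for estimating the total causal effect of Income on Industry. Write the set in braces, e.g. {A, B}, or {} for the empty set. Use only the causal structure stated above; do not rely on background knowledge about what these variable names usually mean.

Variables eligible for adjustment (non-descendants of Income, excluding Income and Industry): {Experience}.
Backdoor paths from Income to Industry:
  P1: Income <- Experience -> Industry
  P2: Income <- Experience -> UrbanRes <- Region -> ParentIncome -> Industry
  P3: Income <- Experience -> UrbanRes <- Region -> Industry
  P4: Income <- Experience -> UrbanRes <- ParentIncome <- Region -> Industry
  P5: Income <- Experience -> UrbanRes <- ParentIncome -> Industry
  P6: Income <- Experience -> UrbanRes <- Industry
The empty set is not sufficient: P1 (Income <- Experience -> Industry) has no collider blocking it and no conditioned non-collider, so it is open.
Try {Experience}:
  P1: blocked at fork node Experience ∈ conditioning set.
  P2: blocked at fork node Experience ∈ conditioning set.
  P3: blocked at fork node Experience ∈ conditioning set.
  P4: blocked at fork node Experience ∈ conditioning set.
  P5: blocked at fork node Experience ∈ conditioning set.
  P6: blocked at fork node Experience ∈ conditioning set.
{Experience} contains no descendant of Income and blocks every backdoor path.
{Experience} is the unique smallest valid adjustment set.

{Experience}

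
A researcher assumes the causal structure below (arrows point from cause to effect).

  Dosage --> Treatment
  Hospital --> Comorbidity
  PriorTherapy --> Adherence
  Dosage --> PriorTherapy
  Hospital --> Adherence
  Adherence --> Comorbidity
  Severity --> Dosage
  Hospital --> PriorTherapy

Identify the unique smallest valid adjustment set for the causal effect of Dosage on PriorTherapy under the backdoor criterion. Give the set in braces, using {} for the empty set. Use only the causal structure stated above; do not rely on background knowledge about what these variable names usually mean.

Variables eligible for adjustment (non-descendants of Dosage, excluding Dosage and PriorTherapy): {Hospital, Severity}.
Backdoor paths from Dosage to PriorTherapy:
  (none)
With no backdoor paths the empty set already satisfies the criterion, and it is trivially minimal.

{}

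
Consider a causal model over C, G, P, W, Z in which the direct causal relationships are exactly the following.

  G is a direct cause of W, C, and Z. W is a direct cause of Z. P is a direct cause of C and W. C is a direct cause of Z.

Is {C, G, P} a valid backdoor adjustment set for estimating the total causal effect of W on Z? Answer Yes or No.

Backdoor paths from W to Z (paths whose first edge points into W):
  P1: W <- P -> C <- G -> Z
  P2: W <- P -> C -> Z
  P3: W <- G -> C -> Z
  P4: W <- G -> Z
Condition 1 (no descendant of W in the set): holds — descendants of W are {Z}; none are in {C, G, P}.
Condition 2 (every backdoor path blocked by {C, G, P}):
  P1: blocked at fork node P ∈ conditioning set.
  P2: blocked at fork node P ∈ conditioning set.
  P3: blocked at fork node G ∈ conditioning set.
  P4: blocked at fork node G ∈ conditioning set.
{C, G, P} satisfies the backdoor criterion.

Yes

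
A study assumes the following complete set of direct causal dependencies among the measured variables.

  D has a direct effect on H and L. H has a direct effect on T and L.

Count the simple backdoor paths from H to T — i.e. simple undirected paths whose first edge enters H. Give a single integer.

0

A backdoor path from H to T is any simple undirected path whose first edge points into H (i.e. leaves H via a parent).
Parents of H: {D}.
No simple path from any parent of H reaches T without revisiting H, so there are no backdoor paths.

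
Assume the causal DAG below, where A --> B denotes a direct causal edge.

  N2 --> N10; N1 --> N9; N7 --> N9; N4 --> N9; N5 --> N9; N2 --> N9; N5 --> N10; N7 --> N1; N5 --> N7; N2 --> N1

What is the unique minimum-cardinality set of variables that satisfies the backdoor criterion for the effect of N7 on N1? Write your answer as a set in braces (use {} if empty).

Variables eligible for adjustment (non-descendants of N7, excluding N7 and N1): {N10, N2, N4, N5}.
Backdoor paths from N7 to N1:
  P1: N7 <- N5 -> N10 <- N2 -> N1
  P2: N7 <- N5 -> N10 <- N2 -> N9 <- N1
  P3: N7 <- N5 -> N9 <- N2 -> N1
  P4: N7 <- N5 -> N9 <- N1
Each backdoor path contains an unconditioned collider, so every path is already blocked with the empty conditioning set:
  P1: blocked at collider N10 (neither it nor any descendant is in the conditioning set).
  P2: blocked at collider N10 (neither it nor any descendant is in the conditioning set).
  P3: blocked at collider N9 (neither it nor any descendant is in the conditioning set).
  P4: blocked at collider N9 (neither it nor any descendant is in the conditioning set).
The empty set is therefore the unique smallest valid set.

{}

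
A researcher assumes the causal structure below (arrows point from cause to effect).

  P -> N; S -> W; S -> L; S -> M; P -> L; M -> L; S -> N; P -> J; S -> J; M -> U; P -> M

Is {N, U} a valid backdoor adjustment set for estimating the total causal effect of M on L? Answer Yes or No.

No

Backdoor paths from M to L (paths whose first edge points into M):
  P1: M <- S -> J <- P -> L
  P2: M <- S -> L
  P3: M <- S -> N <- P -> L
  P4: M <- P -> J <- S -> L
  P5: M <- P -> L
  P6: M <- P -> N <- S -> L
Condition 1 (no descendant of M in the set): FAILS — U is a descendant of M.
Condition 2 (every backdoor path blocked by {N, U}):
  P1: blocked at collider J (neither it nor any descendant is in the conditioning set).
  P2: open — no interior node is in the conditioning set.
  P3: open — collider(s) N are conditioned on (or have a conditioned descendant) and no non-collider on the path is in the set.
  P4: blocked at collider J (neither it nor any descendant is in the conditioning set).
  P5: open — no interior node is in the conditioning set.
  P6: open — collider(s) N are conditioned on (or have a conditioned descendant) and no non-collider on the path is in the set.
{N, U} does not satisfy the backdoor criterion.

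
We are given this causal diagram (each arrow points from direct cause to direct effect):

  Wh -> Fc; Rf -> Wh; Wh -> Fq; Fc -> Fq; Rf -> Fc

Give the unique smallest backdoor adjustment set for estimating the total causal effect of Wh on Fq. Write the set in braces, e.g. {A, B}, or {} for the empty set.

{Rf}

Variables eligible for adjustment (non-descendants of Wh, excluding Wh and Fq): {Rf}.
Backdoor paths from Wh to Fq:
  P1: Wh <- Rf -> Fc -> Fq
The empty set is not sufficient: P1 (Wh <- Rf -> Fc -> Fq) has no collider blocking it and no conditioned non-collider, so it is open.
Try {Rf}:
  P1: blocked at fork node Rf ∈ conditioning set.
{Rf} contains no descendant of Wh and blocks every backdoor path.
{Rf} is the unique smallest valid adjustment set.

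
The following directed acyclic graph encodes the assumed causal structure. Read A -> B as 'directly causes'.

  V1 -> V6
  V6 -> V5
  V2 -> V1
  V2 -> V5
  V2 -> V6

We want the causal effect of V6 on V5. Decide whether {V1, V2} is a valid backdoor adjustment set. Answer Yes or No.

Backdoor paths from V6 to V5 (paths whose first edge points into V6):
  P1: V6 <- V2 -> V5
  P2: V6 <- V1 <- V2 -> V5
Condition 1 (no descendant of V6 in the set): holds — descendants of V6 are {V5}; none are in {V1, V2}.
Condition 2 (every backdoor path blocked by {V1, V2}):
  P1: blocked at fork node V2 ∈ conditioning set.
  P2: blocked at chain node V1 ∈ conditioning set.
{V1, V2} satisfies the backdoor criterion.

Yes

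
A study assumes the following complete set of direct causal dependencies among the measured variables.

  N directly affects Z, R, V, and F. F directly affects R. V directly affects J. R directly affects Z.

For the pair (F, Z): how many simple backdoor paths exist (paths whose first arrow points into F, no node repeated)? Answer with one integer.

A backdoor path from F to Z is any simple undirected path whose first edge points into F (i.e. leaves F via a parent).
Parents of F: {N}.
Enumerating:
  P1: F <- N -> R -> Z
  P2: F <- N -> Z
That exhausts the simple backdoor paths. Count: 2.

2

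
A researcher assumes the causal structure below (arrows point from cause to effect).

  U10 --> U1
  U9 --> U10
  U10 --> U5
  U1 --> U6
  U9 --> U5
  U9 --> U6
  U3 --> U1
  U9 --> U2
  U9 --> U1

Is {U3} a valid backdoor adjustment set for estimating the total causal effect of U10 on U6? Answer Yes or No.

No

Backdoor paths from U10 to U6 (paths whose first edge points into U10):
  P1: U10 <- U9 -> U1 -> U6
  P2: U10 <- U9 -> U6
Condition 1 (no descendant of U10 in the set): holds — descendants of U10 are {U1, U5, U6}; none are in {U3}.
Condition 2 (every backdoor path blocked by {U3}):
  P1: open — no interior node is in the conditioning set.
  P2: open — no interior node is in the conditioning set.
{U3} does not satisfy the backdoor criterion.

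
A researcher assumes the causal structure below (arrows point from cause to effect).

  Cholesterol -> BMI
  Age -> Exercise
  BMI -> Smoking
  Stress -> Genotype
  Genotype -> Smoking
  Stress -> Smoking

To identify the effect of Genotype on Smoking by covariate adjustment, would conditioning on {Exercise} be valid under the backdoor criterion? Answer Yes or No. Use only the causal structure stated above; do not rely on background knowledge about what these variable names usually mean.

No

Backdoor paths from Genotype to Smoking (paths whose first edge points into Genotype):
  P1: Genotype <- Stress -> Smoking
Condition 1 (no descendant of Genotype in the set): holds — descendants of Genotype are {Smoking}; none are in {Exercise}.
Condition 2 (every backdoor path blocked by {Exercise}):
  P1: open — no interior node is in the conditioning set.
{Exercise} does not satisfy the backdoor criterion.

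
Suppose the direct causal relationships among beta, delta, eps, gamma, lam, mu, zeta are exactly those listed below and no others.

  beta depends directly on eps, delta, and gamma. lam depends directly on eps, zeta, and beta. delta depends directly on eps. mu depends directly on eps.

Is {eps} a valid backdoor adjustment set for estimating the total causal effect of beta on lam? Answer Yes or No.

Backdoor paths from beta to lam (paths whose first edge points into beta):
  P1: beta <- eps -> lam
  P2: beta <- delta <- eps -> lam
Condition 1 (no descendant of beta in the set): holds — descendants of beta are {lam}; none are in {eps}.
Condition 2 (every backdoor path blocked by {eps}):
  P1: blocked at fork node eps ∈ conditioning set.
  P2: blocked at fork node eps ∈ conditioning set.
{eps} satisfies the backdoor criterion.

Yes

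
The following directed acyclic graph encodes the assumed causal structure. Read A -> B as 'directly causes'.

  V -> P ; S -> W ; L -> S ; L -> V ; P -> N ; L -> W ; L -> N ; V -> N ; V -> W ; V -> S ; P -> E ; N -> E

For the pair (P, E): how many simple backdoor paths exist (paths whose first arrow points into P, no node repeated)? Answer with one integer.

A backdoor path from P to E is any simple undirected path whose first edge points into P (i.e. leaves P via a parent).
Parents of P: {V}.
Enumerating:
  P1: P <- V <- L -> N -> E
  P2: P <- V -> N -> E
  P3: P <- V -> S <- L -> N -> E
  P4: P <- V -> S -> W <- L -> N -> E
  P5: P <- V -> W <- L -> N -> E
  P6: P <- V -> W <- S <- L -> N -> E
That exhausts the simple backdoor paths. Count: 6.

6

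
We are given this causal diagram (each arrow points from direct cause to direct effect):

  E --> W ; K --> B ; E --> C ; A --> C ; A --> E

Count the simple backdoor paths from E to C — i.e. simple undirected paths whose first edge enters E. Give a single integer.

1

A backdoor path from E to C is any simple undirected path whose first edge points into E (i.e. leaves E via a parent).
Parents of E: {A}.
Enumerating:
  P1: E <- A -> C
That exhausts the simple backdoor paths. Count: 1.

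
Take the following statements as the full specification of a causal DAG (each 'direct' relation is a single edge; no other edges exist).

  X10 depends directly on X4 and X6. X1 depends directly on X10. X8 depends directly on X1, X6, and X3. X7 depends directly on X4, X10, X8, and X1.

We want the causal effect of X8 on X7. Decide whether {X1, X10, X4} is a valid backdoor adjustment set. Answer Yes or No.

Yes

Backdoor paths from X8 to X7 (paths whose first edge points into X8):
  P1: X8 <- X6 -> X10 <- X4 -> X7
  P2: X8 <- X6 -> X10 -> X1 -> X7
  P3: X8 <- X6 -> X10 -> X7
  P4: X8 <- X1 <- X10 <- X4 -> X7
  P5: X8 <- X1 <- X10 -> X7
  P6: X8 <- X1 -> X7
Condition 1 (no descendant of X8 in the set): holds — descendants of X8 are {X7}; none are in {X1, X10, X4}.
Condition 2 (every backdoor path blocked by {X1, X10, X4}):
  P1: blocked at fork node X4 ∈ conditioning set.
  P2: blocked at chain node X10 ∈ conditioning set.
  P3: blocked at chain node X10 ∈ conditioning set.
  P4: blocked at chain node X1 ∈ conditioning set.
  P5: blocked at chain node X1 ∈ conditioning set.
  P6: blocked at fork node X1 ∈ conditioning set.
{X1, X10, X4} satisfies the backdoor criterion.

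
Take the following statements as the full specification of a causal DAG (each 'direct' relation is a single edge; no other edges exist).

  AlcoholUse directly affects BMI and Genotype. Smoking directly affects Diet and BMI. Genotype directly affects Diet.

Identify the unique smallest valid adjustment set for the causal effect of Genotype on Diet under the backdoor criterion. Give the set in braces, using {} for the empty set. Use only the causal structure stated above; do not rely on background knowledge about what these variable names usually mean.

Variables eligible for adjustment (non-descendants of Genotype, excluding Genotype and Diet): {AlcoholUse, BMI, Smoking}.
Backdoor paths from Genotype to Diet:
  P1: Genotype <- AlcoholUse -> BMI <- Smoking -> Diet
Each backdoor path contains an unconditioned collider, so every path is already blocked with the empty conditioning set:
  P1: blocked at collider BMI (neither it nor any descendant is in the conditioning set).
The empty set is therefore the unique smallest valid set.

{}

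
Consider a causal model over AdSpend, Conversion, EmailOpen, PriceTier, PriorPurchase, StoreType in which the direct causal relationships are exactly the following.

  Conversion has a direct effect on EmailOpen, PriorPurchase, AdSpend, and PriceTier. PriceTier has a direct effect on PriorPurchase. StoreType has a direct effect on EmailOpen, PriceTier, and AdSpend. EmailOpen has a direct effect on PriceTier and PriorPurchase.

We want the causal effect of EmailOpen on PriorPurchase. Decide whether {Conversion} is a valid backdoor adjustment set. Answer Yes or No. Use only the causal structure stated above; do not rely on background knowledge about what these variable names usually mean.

Backdoor paths from EmailOpen to PriorPurchase (paths whose first edge points into EmailOpen):
  P1: EmailOpen <- Conversion -> AdSpend <- StoreType -> PriceTier -> PriorPurchase
  P2: EmailOpen <- Conversion -> PriceTier -> PriorPurchase
  P3: EmailOpen <- Conversion -> PriorPurchase
  P4: EmailOpen <- StoreType -> AdSpend <- Conversion -> PriceTier -> PriorPurchase
  P5: EmailOpen <- StoreType -> AdSpend <- Conversion -> PriorPurchase
  P6: EmailOpen <- StoreType -> PriceTier <- Conversion -> PriorPurchase
  P7: EmailOpen <- StoreType -> PriceTier -> PriorPurchase
Condition 1 (no descendant of EmailOpen in the set): holds — descendants of EmailOpen are {PriceTier, PriorPurchase}; none are in {Conversion}.
Condition 2 (every backdoor path blocked by {Conversion}):
  P1: blocked at fork node Conversion ∈ conditioning set.
  P2: blocked at fork node Conversion ∈ conditioning set.
  P3: blocked at fork node Conversion ∈ conditioning set.
  P4: blocked at collider AdSpend (neither it nor any descendant is in the conditioning set).
  P5: blocked at collider AdSpend (neither it nor any descendant is in the conditioning set).
  P6: blocked at collider PriceTier (neither it nor any descendant is in the conditioning set).
  P7: open — no interior node is in the conditioning set.
{Conversion} does not satisfy the backdoor criterion.

No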